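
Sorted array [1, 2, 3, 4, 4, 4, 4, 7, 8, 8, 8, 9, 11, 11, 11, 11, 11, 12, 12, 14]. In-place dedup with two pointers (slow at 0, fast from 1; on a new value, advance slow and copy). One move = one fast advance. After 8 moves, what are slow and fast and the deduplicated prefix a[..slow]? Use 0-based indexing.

(s=0,f=1) a[fast]=2≠a[slow]=1 write a[1]=2 → slow++,fast++
(s=1,f=2) a[fast]=3≠a[slow]=2 write a[2]=3 → slow++,fast++
(s=2,f=3) a[fast]=4≠a[slow]=3 write a[3]=4 → slow++,fast++
(s=3,f=4) a[fast]=4=a[slow] dup → fast++
(s=3,f=5) a[fast]=4=a[slow] dup → fast++
(s=3,f=6) a[fast]=4=a[slow] dup → fast++
(s=3,f=7) a[fast]=7≠a[slow]=4 write a[4]=7 → slow++,fast++
(s=4,f=8) a[fast]=8≠a[slow]=7 write a[5]=8 → slow++,fast++

slow=5, fast=9, prefix=[1, 2, 3, 4, 7, 8]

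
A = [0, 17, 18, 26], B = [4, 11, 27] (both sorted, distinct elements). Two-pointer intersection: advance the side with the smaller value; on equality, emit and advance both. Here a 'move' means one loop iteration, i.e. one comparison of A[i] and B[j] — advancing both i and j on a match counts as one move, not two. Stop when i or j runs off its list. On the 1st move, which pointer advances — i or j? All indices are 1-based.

i

i=1 j=1: 0<4, i++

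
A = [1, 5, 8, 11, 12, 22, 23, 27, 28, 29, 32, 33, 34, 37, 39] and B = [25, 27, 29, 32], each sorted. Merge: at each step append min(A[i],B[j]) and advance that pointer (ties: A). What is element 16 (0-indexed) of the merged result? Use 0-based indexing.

i=0 j=0: A[i]=1<=B[j]=25 take 1, i++
i=1 j=0: A[i]=5<=B[j]=25 take 5, i++
i=2 j=0: A[i]=8<=B[j]=25 take 8, i++
i=3 j=0: A[i]=11<=B[j]=25 take 11, i++
i=4 j=0: A[i]=12<=B[j]=25 take 12, i++
i=5 j=0: A[i]=22<=B[j]=25 take 22, i++
i=6 j=0: A[i]=23<=B[j]=25 take 23, i++
i=7 j=0: A[i]=27>B[j]=25 take 25, j++
i=7 j=1: A[i]=27<=B[j]=27 take 27, i++
i=8 j=1: A[i]=28>B[j]=27 take 27, j++
i=8 j=2: A[i]=28<=B[j]=29 take 28, i++
i=9 j=2: A[i]=29<=B[j]=29 take 29, i++
i=10 j=2: A[i]=32>B[j]=29 take 29, j++
i=10 j=3: A[i]=32<=B[j]=32 take 32, i++
i=11 j=3: A[i]=33>B[j]=32 take 32, j++
i=11 j=4: B done, take A[i]=33, i++
i=12 j=4: B done, take A[i]=34, i++
i=13 j=4: B done, take A[i]=37, i++
i=14 j=4: B done, take A[i]=39, i++

merged[16] = 34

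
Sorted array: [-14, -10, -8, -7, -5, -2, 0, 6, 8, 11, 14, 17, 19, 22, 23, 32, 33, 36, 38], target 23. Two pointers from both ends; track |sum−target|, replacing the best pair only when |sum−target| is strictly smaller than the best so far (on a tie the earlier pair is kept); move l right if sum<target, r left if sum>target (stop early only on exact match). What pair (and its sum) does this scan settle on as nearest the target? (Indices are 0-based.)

[0,18] -14+38=24 d=1 * → r--
[0,17] -14+36=22 d=1 → l++
[1,17] -10+36=26 d=3 → r--
[1,16] -10+33=23 d=0 * → stop

pair (-10, 33) with sum 23 (|Δ|=0)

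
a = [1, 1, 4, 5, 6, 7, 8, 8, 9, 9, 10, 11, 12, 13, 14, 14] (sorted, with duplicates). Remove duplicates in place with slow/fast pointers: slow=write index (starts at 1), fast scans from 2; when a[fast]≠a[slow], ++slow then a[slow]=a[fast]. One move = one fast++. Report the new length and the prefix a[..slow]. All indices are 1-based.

(s=1,f=2) a[fast]=1=a[slow] dup → fast++
(s=1,f=3) a[fast]=4≠a[slow]=1 write a[2]=4 → slow++,fast++
(s=2,f=4) a[fast]=5≠a[slow]=4 write a[3]=5 → slow++,fast++
(s=3,f=5) a[fast]=6≠a[slow]=5 write a[4]=6 → slow++,fast++
(s=4,f=6) a[fast]=7≠a[slow]=6 write a[5]=7 → slow++,fast++
(s=5,f=7) a[fast]=8≠a[slow]=7 write a[6]=8 → slow++,fast++
(s=6,f=8) a[fast]=8=a[slow] dup → fast++
(s=6,f=9) a[fast]=9≠a[slow]=8 write a[7]=9 → slow++,fast++
(s=7,f=10) a[fast]=9=a[slow] dup → fast++
(s=7,f=11) a[fast]=10≠a[slow]=9 write a[8]=10 → slow++,fast++
(s=8,f=12) a[fast]=11≠a[slow]=10 write a[9]=11 → slow++,fast++
(s=9,f=13) a[fast]=12≠a[slow]=11 write a[10]=12 → slow++,fast++
(s=10,f=14) a[fast]=13≠a[slow]=12 write a[11]=13 → slow++,fast++
(s=11,f=15) a[fast]=14≠a[slow]=13 write a[12]=14 → slow++,fast++
(s=12,f=16) a[fast]=14=a[slow] dup → fast++

length 12; prefix = [1, 4, 5, 6, 7, 8, 9, 10, 11, 12, 13, 14]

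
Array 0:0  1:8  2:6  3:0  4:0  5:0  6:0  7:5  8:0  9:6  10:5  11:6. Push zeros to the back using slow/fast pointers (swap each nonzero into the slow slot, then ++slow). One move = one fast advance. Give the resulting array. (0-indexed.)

slow=0 fast=0: a[fast]=0, fast++
slow=0 fast=1: a[fast]=8≠0 swap→a[0]=8, slow++,fast++
slow=1 fast=2: a[fast]=6≠0 swap→a[1]=6, slow++,fast++
slow=2 fast=3: a[fast]=0, fast++
slow=2 fast=4: a[fast]=0, fast++
slow=2 fast=5: a[fast]=0, fast++
slow=2 fast=6: a[fast]=0, fast++
slow=2 fast=7: a[fast]=5≠0 swap→a[2]=5, slow++,fast++
slow=3 fast=8: a[fast]=0, fast++
slow=3 fast=9: a[fast]=6≠0 swap→a[3]=6, slow++,fast++
slow=4 fast=10: a[fast]=5≠0 swap→a[4]=5, slow++,fast++
slow=5 fast=11: a[fast]=6≠0 swap→a[5]=6, slow++,fast++

[8, 6, 5, 6, 5, 6, 0, 0, 0, 0, 0, 0]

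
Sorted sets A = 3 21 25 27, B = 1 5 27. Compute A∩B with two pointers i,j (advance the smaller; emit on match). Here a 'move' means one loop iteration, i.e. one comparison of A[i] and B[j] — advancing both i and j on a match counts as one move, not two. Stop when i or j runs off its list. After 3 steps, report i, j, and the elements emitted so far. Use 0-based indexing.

i=0 j=0: 3>1, j++
i=0 j=1: 3<5, i++
i=1 j=1: 21>5, j++

i=1, j=2, emitted=[]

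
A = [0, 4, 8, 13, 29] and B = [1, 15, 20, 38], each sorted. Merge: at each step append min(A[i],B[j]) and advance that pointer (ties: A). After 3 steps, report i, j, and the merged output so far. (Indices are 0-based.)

i=0 j=0: A[i]=0<=B[j]=1 take 0, i++
i=1 j=0: A[i]=4>B[j]=1 take 1, j++
i=1 j=1: A[i]=4<=B[j]=15 take 4, i++

i=2, j=1, merged so far=[0, 1, 4]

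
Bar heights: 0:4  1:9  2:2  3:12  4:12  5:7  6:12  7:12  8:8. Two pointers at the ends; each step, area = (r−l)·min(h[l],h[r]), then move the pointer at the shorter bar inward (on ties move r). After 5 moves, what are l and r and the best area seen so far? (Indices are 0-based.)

l=3, r=6, best area=56

[0,8] min(4,8)*8=32 best=32 * → l++
[1,8] min(9,8)*7=56 best=56 * → r--
[1,7] min(9,12)*6=54 best=56 → l++
[2,7] min(2,12)*5=10 best=56 → l++
[3,7] min(12,12)*4=48 best=56 → r--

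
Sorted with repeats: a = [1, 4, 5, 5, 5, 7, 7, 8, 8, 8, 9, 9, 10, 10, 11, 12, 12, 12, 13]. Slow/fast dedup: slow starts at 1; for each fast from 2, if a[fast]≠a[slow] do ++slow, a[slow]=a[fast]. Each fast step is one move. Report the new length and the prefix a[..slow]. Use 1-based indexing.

(s=1,f=2) a[fast]=4≠a[slow]=1 write a[2]=4 → slow++,fast++
(s=2,f=3) a[fast]=5≠a[slow]=4 write a[3]=5 → slow++,fast++
(s=3,f=4) a[fast]=5=a[slow] dup → fast++
(s=3,f=5) a[fast]=5=a[slow] dup → fast++
(s=3,f=6) a[fast]=7≠a[slow]=5 write a[4]=7 → slow++,fast++
(s=4,f=7) a[fast]=7=a[slow] dup → fast++
(s=4,f=8) a[fast]=8≠a[slow]=7 write a[5]=8 → slow++,fast++
(s=5,f=9) a[fast]=8=a[slow] dup → fast++
(s=5,f=10) a[fast]=8=a[slow] dup → fast++
(s=5,f=11) a[fast]=9≠a[slow]=8 write a[6]=9 → slow++,fast++
(s=6,f=12) a[fast]=9=a[slow] dup → fast++
(s=6,f=13) a[fast]=10≠a[slow]=9 write a[7]=10 → slow++,fast++
(s=7,f=14) a[fast]=10=a[slow] dup → fast++
(s=7,f=15) a[fast]=11≠a[slow]=10 write a[8]=11 → slow++,fast++
(s=8,f=16) a[fast]=12≠a[slow]=11 write a[9]=12 → slow++,fast++
(s=9,f=17) a[fast]=12=a[slow] dup → fast++
(s=9,f=18) a[fast]=12=a[slow] dup → fast++
(s=9,f=19) a[fast]=13≠a[slow]=12 write a[10]=13 → slow++,fast++

length 10; prefix = [1, 4, 5, 7, 8, 9, 10, 11, 12, 13]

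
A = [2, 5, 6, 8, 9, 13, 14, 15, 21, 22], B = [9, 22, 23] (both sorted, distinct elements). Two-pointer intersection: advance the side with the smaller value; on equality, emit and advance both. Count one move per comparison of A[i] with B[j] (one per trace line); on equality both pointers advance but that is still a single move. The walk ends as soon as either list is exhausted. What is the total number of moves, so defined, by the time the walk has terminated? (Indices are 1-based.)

i=1 j=1: 2<9, i++
i=2 j=1: 5<9, i++
i=3 j=1: 6<9, i++
i=4 j=1: 8<9, i++
i=5 j=1: 9==9 emit, i++,j++
i=6 j=2: 13<22, i++
i=7 j=2: 14<22, i++
i=8 j=2: 15<22, i++
i=9 j=2: 21<22, i++
i=10 j=2: 22==22 emit, i++,j++

10 moves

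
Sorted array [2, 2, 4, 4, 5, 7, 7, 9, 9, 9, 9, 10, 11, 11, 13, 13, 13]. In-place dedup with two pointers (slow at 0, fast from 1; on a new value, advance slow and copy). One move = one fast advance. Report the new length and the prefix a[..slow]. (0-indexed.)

length 8; prefix = [2, 4, 5, 7, 9, 10, 11, 13]

(s=0,f=1) a[fast]=2=a[slow] dup → fast++
(s=0,f=2) a[fast]=4≠a[slow]=2 write a[1]=4 → slow++,fast++
(s=1,f=3) a[fast]=4=a[slow] dup → fast++
(s=1,f=4) a[fast]=5≠a[slow]=4 write a[2]=5 → slow++,fast++
(s=2,f=5) a[fast]=7≠a[slow]=5 write a[3]=7 → slow++,fast++
(s=3,f=6) a[fast]=7=a[slow] dup → fast++
(s=3,f=7) a[fast]=9≠a[slow]=7 write a[4]=9 → slow++,fast++
(s=4,f=8) a[fast]=9=a[slow] dup → fast++
(s=4,f=9) a[fast]=9=a[slow] dup → fast++
(s=4,f=10) a[fast]=9=a[slow] dup → fast++
(s=4,f=11) a[fast]=10≠a[slow]=9 write a[5]=10 → slow++,fast++
(s=5,f=12) a[fast]=11≠a[slow]=10 write a[6]=11 → slow++,fast++
(s=6,f=13) a[fast]=11=a[slow] dup → fast++
(s=6,f=14) a[fast]=13≠a[slow]=11 write a[7]=13 → slow++,fast++
(s=7,f=15) a[fast]=13=a[slow] dup → fast++
(s=7,f=16) a[fast]=13=a[slow] dup → fast++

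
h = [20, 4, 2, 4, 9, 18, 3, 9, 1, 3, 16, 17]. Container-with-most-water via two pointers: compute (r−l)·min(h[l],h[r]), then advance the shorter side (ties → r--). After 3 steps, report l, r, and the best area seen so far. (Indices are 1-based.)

l=1, r=9, best area=187

l=1 r=12: min(20,17)*11=187 best=187 *, r--
l=1 r=11: min(20,16)*10=160 best=187, r--
l=1 r=10: min(20,3)*9=27 best=187, r--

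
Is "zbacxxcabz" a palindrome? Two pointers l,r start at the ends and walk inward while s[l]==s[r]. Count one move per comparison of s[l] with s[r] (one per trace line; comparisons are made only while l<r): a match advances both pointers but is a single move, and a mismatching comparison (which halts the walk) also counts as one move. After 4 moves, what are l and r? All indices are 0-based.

l=0 r=9: 'z'=='z', l++,r--
l=1 r=8: 'b'=='b', l++,r--
l=2 r=7: 'a'=='a', l++,r--
l=3 r=6: 'c'=='c', l++,r--

l=4, r=5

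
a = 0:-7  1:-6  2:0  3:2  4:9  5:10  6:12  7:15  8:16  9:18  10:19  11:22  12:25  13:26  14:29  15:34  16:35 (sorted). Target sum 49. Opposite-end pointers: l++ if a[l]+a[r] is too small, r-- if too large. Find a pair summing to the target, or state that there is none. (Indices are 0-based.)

(15, 34)

l=0 r=16: -7+35=28 <49, l++
l=1 r=16: -6+35=29 <49, l++
l=2 r=16: 0+35=35 <49, l++
l=3 r=16: 2+35=37 <49, l++
l=4 r=16: 9+35=44 <49, l++
l=5 r=16: 10+35=45 <49, l++
l=6 r=16: 12+35=47 <49, l++
l=7 r=16: 15+35=50 >49, r--
l=7 r=15: 15+34=49, found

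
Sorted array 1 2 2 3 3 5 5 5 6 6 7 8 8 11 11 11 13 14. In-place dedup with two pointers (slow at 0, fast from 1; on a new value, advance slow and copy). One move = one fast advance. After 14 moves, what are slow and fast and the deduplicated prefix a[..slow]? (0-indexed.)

(s=0,f=1) a[fast]=2≠a[slow]=1 write a[1]=2 → slow++,fast++
(s=1,f=2) a[fast]=2=a[slow] dup → fast++
(s=1,f=3) a[fast]=3≠a[slow]=2 write a[2]=3 → slow++,fast++
(s=2,f=4) a[fast]=3=a[slow] dup → fast++
(s=2,f=5) a[fast]=5≠a[slow]=3 write a[3]=5 → slow++,fast++
(s=3,f=6) a[fast]=5=a[slow] dup → fast++
(s=3,f=7) a[fast]=5=a[slow] dup → fast++
(s=3,f=8) a[fast]=6≠a[slow]=5 write a[4]=6 → slow++,fast++
(s=4,f=9) a[fast]=6=a[slow] dup → fast++
(s=4,f=10) a[fast]=7≠a[slow]=6 write a[5]=7 → slow++,fast++
(s=5,f=11) a[fast]=8≠a[slow]=7 write a[6]=8 → slow++,fast++
(s=6,f=12) a[fast]=8=a[slow] dup → fast++
(s=6,f=13) a[fast]=11≠a[slow]=8 write a[7]=11 → slow++,fast++
(s=7,f=14) a[fast]=11=a[slow] dup → fast++

slow=7, fast=15, prefix=[1, 2, 3, 5, 6, 7, 8, 11]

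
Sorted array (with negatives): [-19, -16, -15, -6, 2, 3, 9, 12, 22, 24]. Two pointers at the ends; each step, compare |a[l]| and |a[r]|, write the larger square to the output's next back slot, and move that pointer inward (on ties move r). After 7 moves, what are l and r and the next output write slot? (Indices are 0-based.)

l=3, r=5, next write slot=2

[0,9] |-19|<=|24| out[9]=576 → r--
[0,8] |-19|<=|22| out[8]=484 → r--
[0,7] |-19|>|12| out[7]=361 → l++
[1,7] |-16|>|12| out[6]=256 → l++
[2,7] |-15|>|12| out[5]=225 → l++
[3,7] |-6|<=|12| out[4]=144 → r--
[3,6] |-6|<=|9| out[3]=81 → r--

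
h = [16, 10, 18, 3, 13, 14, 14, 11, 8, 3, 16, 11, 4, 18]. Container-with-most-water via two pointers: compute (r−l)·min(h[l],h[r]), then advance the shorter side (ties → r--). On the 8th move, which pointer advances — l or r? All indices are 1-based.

[1,14] min(16,18)*13=208 best=208 * → l++
[2,14] min(10,18)*12=120 best=208 → l++
[3,14] min(18,18)*11=198 best=208 → r--
[3,13] min(18,4)*10=40 best=208 → r--
[3,12] min(18,11)*9=99 best=208 → r--
[3,11] min(18,16)*8=128 best=208 → r--
[3,10] min(18,3)*7=21 best=208 → r--
[3,9] min(18,8)*6=48 best=208 → r--

r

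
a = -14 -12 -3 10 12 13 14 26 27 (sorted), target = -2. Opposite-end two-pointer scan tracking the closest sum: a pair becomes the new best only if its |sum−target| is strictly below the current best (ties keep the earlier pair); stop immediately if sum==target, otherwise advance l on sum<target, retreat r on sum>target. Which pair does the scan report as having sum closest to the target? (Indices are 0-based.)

pair (-14, 12) with sum -2 (|Δ|=0)

[0,8] -14+27=13 d=15 * → r--
[0,7] -14+26=12 d=14 * → r--
[0,6] -14+14=0 d=2 * → r--
[0,5] -14+13=-1 d=1 * → r--
[0,4] -14+12=-2 d=0 * → stop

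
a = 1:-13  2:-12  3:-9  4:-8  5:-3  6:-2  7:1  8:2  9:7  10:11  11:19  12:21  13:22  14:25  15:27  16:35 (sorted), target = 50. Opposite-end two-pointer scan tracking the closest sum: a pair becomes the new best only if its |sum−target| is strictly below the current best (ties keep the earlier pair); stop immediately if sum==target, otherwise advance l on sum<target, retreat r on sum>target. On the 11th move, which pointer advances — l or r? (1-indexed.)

r

l=1 r=16: -13+35=22 d=28 *, l++
l=2 r=16: -12+35=23 d=27 *, l++
l=3 r=16: -9+35=26 d=24 *, l++
l=4 r=16: -8+35=27 d=23 *, l++
l=5 r=16: -3+35=32 d=18 *, l++
l=6 r=16: -2+35=33 d=17 *, l++
l=7 r=16: 1+35=36 d=14 *, l++
l=8 r=16: 2+35=37 d=13 *, l++
l=9 r=16: 7+35=42 d=8 *, l++
l=10 r=16: 11+35=46 d=4 *, l++
l=11 r=16: 19+35=54 d=4, r--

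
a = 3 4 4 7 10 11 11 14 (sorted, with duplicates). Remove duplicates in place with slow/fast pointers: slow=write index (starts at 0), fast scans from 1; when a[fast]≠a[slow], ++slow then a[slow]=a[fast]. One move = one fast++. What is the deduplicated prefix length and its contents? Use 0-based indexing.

(s=0,f=1) a[fast]=4≠a[slow]=3 write a[1]=4 → slow++,fast++
(s=1,f=2) a[fast]=4=a[slow] dup → fast++
(s=1,f=3) a[fast]=7≠a[slow]=4 write a[2]=7 → slow++,fast++
(s=2,f=4) a[fast]=10≠a[slow]=7 write a[3]=10 → slow++,fast++
(s=3,f=5) a[fast]=11≠a[slow]=10 write a[4]=11 → slow++,fast++
(s=4,f=6) a[fast]=11=a[slow] dup → fast++
(s=4,f=7) a[fast]=14≠a[slow]=11 write a[5]=14 → slow++,fast++

length 6; prefix = [3, 4, 7, 10, 11, 14]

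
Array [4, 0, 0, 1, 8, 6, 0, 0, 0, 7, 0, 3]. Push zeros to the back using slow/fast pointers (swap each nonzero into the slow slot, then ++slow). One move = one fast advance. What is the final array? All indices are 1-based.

slow=1 fast=1: a[fast]=4≠0 swap→a[1]=4, slow++,fast++
slow=2 fast=2: a[fast]=0, fast++
slow=2 fast=3: a[fast]=0, fast++
slow=2 fast=4: a[fast]=1≠0 swap→a[2]=1, slow++,fast++
slow=3 fast=5: a[fast]=8≠0 swap→a[3]=8, slow++,fast++
slow=4 fast=6: a[fast]=6≠0 swap→a[4]=6, slow++,fast++
slow=5 fast=7: a[fast]=0, fast++
slow=5 fast=8: a[fast]=0, fast++
slow=5 fast=9: a[fast]=0, fast++
slow=5 fast=10: a[fast]=7≠0 swap→a[5]=7, slow++,fast++
slow=6 fast=11: a[fast]=0, fast++
slow=6 fast=12: a[fast]=3≠0 swap→a[6]=3, slow++,fast++

[4, 1, 8, 6, 7, 3, 0, 0, 0, 0, 0, 0]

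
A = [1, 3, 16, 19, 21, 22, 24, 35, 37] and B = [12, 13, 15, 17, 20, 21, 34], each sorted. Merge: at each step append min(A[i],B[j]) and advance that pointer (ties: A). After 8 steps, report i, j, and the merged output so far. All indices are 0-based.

[i=0,j=0] A[i]=1<=B[j]=12 take 1 → i++
[i=1,j=0] A[i]=3<=B[j]=12 take 3 → i++
[i=2,j=0] A[i]=16>B[j]=12 take 12 → j++
[i=2,j=1] A[i]=16>B[j]=13 take 13 → j++
[i=2,j=2] A[i]=16>B[j]=15 take 15 → j++
[i=2,j=3] A[i]=16<=B[j]=17 take 16 → i++
[i=3,j=3] A[i]=19>B[j]=17 take 17 → j++
[i=3,j=4] A[i]=19<=B[j]=20 take 19 → i++

i=4, j=4, merged so far=[1, 3, 12, 13, 15, 16, 17, 19]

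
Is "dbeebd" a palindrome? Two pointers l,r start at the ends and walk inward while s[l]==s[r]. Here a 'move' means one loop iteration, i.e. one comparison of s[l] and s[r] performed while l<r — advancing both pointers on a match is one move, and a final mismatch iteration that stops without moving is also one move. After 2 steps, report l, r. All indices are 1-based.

l=3, r=4

l=1 r=6: 'd'=='d', l++,r--
l=2 r=5: 'b'=='b', l++,r--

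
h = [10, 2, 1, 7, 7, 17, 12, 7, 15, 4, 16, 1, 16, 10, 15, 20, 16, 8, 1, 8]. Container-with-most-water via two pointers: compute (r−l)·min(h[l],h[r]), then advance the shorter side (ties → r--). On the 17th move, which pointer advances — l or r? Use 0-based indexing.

[0,19] min(10,8)*19=152 best=152 * → r--
[0,18] min(10,1)*18=18 best=152 → r--
[0,17] min(10,8)*17=136 best=152 → r--
[0,16] min(10,16)*16=160 best=160 * → l++
[1,16] min(2,16)*15=30 best=160 → l++
[2,16] min(1,16)*14=14 best=160 → l++
[3,16] min(7,16)*13=91 best=160 → l++
[4,16] min(7,16)*12=84 best=160 → l++
[5,16] min(17,16)*11=176 best=176 * → r--
[5,15] min(17,20)*10=170 best=176 → l++
[6,15] min(12,20)*9=108 best=176 → l++
[7,15] min(7,20)*8=56 best=176 → l++
[8,15] min(15,20)*7=105 best=176 → l++
[9,15] min(4,20)*6=24 best=176 → l++
[10,15] min(16,20)*5=80 best=176 → l++
[11,15] min(1,20)*4=4 best=176 → l++
[12,15] min(16,20)*3=48 best=176 → l++

l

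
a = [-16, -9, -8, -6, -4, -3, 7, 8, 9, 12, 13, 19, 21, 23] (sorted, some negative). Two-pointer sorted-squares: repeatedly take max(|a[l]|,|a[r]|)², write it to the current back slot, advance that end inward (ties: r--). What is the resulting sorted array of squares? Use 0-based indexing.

l=0 r=13: |-16|<=|23| out[13]=529, r--
l=0 r=12: |-16|<=|21| out[12]=441, r--
l=0 r=11: |-16|<=|19| out[11]=361, r--
l=0 r=10: |-16|>|13| out[10]=256, l++
l=1 r=10: |-9|<=|13| out[9]=169, r--
l=1 r=9: |-9|<=|12| out[8]=144, r--
l=1 r=8: |-9|<=|9| out[7]=81, r--
l=1 r=7: |-9|>|8| out[6]=81, l++
l=2 r=7: |-8|<=|8| out[5]=64, r--
l=2 r=6: |-8|>|7| out[4]=64, l++
l=3 r=6: |-6|<=|7| out[3]=49, r--
l=3 r=5: |-6|>|-3| out[2]=36, l++
l=4 r=5: |-4|>|-3| out[1]=16, l++
l=5 r=5: |-3|<=|-3| out[0]=9, r--

[9, 16, 36, 49, 64, 64, 81, 81, 144, 169, 256, 361, 441, 529]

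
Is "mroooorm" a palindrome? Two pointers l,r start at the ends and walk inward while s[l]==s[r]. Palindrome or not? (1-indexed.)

palindrome

[1,8] 'm'=='m' → l++,r--
[2,7] 'r'=='r' → l++,r--
[3,6] 'o'=='o' → l++,r--
[4,5] 'o'=='o' → l++,r--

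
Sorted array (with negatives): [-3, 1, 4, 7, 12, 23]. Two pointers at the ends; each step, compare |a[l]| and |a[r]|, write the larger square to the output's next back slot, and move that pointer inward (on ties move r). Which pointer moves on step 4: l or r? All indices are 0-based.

[0,5] |-3|<=|23| out[5]=529 → r--
[0,4] |-3|<=|12| out[4]=144 → r--
[0,3] |-3|<=|7| out[3]=49 → r--
[0,2] |-3|<=|4| out[2]=16 → r--

r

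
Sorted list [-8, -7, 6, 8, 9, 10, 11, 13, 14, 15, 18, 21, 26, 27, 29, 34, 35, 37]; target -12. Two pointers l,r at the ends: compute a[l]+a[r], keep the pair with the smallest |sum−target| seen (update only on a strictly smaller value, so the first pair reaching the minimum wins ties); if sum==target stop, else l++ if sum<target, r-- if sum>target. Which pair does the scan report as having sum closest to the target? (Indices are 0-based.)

pair (-8, -7) with sum -15 (|Δ|=3)

[0,17] -8+37=29 d=41 * → r--
[0,16] -8+35=27 d=39 * → r--
[0,15] -8+34=26 d=38 * → r--
[0,14] -8+29=21 d=33 * → r--
[0,13] -8+27=19 d=31 * → r--
[0,12] -8+26=18 d=30 * → r--
[0,11] -8+21=13 d=25 * → r--
[0,10] -8+18=10 d=22 * → r--
[0,9] -8+15=7 d=19 * → r--
[0,8] -8+14=6 d=18 * → r--
[0,7] -8+13=5 d=17 * → r--
[0,6] -8+11=3 d=15 * → r--
[0,5] -8+10=2 d=14 * → r--
[0,4] -8+9=1 d=13 * → r--
[0,3] -8+8=0 d=12 * → r--
[0,2] -8+6=-2 d=10 * → r--
[0,1] -8+-7=-15 d=3 * → l++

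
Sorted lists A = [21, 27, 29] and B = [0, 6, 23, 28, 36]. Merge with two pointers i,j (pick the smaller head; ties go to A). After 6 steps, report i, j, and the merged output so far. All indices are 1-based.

i=3, j=5, merged so far=[0, 6, 21, 23, 27, 28]

[i=1,j=1] A[i]=21>B[j]=0 take 0 → j++
[i=1,j=2] A[i]=21>B[j]=6 take 6 → j++
[i=1,j=3] A[i]=21<=B[j]=23 take 21 → i++
[i=2,j=3] A[i]=27>B[j]=23 take 23 → j++
[i=2,j=4] A[i]=27<=B[j]=28 take 27 → i++
[i=3,j=4] A[i]=29>B[j]=28 take 28 → j++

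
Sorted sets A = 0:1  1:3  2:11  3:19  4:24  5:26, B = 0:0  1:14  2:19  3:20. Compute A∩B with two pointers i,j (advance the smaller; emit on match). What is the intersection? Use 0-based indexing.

intersection = [19]

[i=0,j=0] 1>0 → j++
[i=0,j=1] 1<14 → i++
[i=1,j=1] 3<14 → i++
[i=2,j=1] 11<14 → i++
[i=3,j=1] 19>14 → j++
[i=3,j=2] 19==19 emit → i++,j++
[i=4,j=3] 24>20 → j++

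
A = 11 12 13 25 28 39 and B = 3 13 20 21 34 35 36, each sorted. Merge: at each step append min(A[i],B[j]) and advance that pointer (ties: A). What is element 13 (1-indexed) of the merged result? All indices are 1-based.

[i=1,j=1] A[i]=11>B[j]=3 take 3 → j++
[i=1,j=2] A[i]=11<=B[j]=13 take 11 → i++
[i=2,j=2] A[i]=12<=B[j]=13 take 12 → i++
[i=3,j=2] A[i]=13<=B[j]=13 take 13 → i++
[i=4,j=2] A[i]=25>B[j]=13 take 13 → j++
[i=4,j=3] A[i]=25>B[j]=20 take 20 → j++
[i=4,j=4] A[i]=25>B[j]=21 take 21 → j++
[i=4,j=5] A[i]=25<=B[j]=34 take 25 → i++
[i=5,j=5] A[i]=28<=B[j]=34 take 28 → i++
[i=6,j=5] A[i]=39>B[j]=34 take 34 → j++
[i=6,j=6] A[i]=39>B[j]=35 take 35 → j++
[i=6,j=7] A[i]=39>B[j]=36 take 36 → j++
[i=6,j=8] B done, take A[i]=39 → i++

merged[13] = 39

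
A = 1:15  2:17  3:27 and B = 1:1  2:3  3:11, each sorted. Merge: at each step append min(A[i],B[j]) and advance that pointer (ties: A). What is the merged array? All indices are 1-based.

[1, 3, 11, 15, 17, 27]

i=1 j=1: A[i]=15>B[j]=1 take 1, j++
i=1 j=2: A[i]=15>B[j]=3 take 3, j++
i=1 j=3: A[i]=15>B[j]=11 take 11, j++
i=1 j=4: B done, take A[i]=15, i++
i=2 j=4: B done, take A[i]=17, i++
i=3 j=4: B done, take A[i]=27, i++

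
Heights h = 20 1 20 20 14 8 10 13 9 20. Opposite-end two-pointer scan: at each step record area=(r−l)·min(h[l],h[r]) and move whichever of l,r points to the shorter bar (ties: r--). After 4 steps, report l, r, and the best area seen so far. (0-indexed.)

[0,9] min(20,20)*9=180 best=180 * → r--
[0,8] min(20,9)*8=72 best=180 → r--
[0,7] min(20,13)*7=91 best=180 → r--
[0,6] min(20,10)*6=60 best=180 → r--

l=0, r=5, best area=180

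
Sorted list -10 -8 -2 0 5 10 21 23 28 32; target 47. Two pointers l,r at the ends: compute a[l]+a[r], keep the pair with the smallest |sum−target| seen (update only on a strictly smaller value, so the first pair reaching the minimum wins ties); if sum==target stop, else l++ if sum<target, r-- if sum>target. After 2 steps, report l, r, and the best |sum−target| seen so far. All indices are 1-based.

l=3, r=10, best |Δ|=23

[1,10] -10+32=22 d=25 * → l++
[2,10] -8+32=24 d=23 * → l++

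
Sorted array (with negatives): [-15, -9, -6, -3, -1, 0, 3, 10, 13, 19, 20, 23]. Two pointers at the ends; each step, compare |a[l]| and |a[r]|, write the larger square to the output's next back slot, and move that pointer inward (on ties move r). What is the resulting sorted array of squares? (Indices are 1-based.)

l=1 r=12: |-15|<=|23| out[12]=529, r--
l=1 r=11: |-15|<=|20| out[11]=400, r--
l=1 r=10: |-15|<=|19| out[10]=361, r--
l=1 r=9: |-15|>|13| out[9]=225, l++
l=2 r=9: |-9|<=|13| out[8]=169, r--
l=2 r=8: |-9|<=|10| out[7]=100, r--
l=2 r=7: |-9|>|3| out[6]=81, l++
l=3 r=7: |-6|>|3| out[5]=36, l++
l=4 r=7: |-3|<=|3| out[4]=9, r--
l=4 r=6: |-3|>|0| out[3]=9, l++
l=5 r=6: |-1|>|0| out[2]=1, l++
l=6 r=6: |0|<=|0| out[1]=0, r--

[0, 1, 9, 9, 36, 81, 100, 169, 225, 361, 400, 529]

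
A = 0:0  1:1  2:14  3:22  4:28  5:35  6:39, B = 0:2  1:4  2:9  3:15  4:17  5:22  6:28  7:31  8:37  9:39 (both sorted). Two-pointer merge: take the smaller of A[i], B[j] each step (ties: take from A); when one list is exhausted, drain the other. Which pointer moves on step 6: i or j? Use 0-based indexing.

i

[i=0,j=0] A[i]=0<=B[j]=2 take 0 → i++
[i=1,j=0] A[i]=1<=B[j]=2 take 1 → i++
[i=2,j=0] A[i]=14>B[j]=2 take 2 → j++
[i=2,j=1] A[i]=14>B[j]=4 take 4 → j++
[i=2,j=2] A[i]=14>B[j]=9 take 9 → j++
[i=2,j=3] A[i]=14<=B[j]=15 take 14 → i++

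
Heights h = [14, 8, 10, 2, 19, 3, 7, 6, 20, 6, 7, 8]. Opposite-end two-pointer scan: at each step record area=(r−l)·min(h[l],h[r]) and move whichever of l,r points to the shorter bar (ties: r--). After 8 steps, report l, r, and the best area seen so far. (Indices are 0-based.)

l=5, r=8, best area=112

l=0 r=11: min(14,8)*11=88 best=88 *, r--
l=0 r=10: min(14,7)*10=70 best=88, r--
l=0 r=9: min(14,6)*9=54 best=88, r--
l=0 r=8: min(14,20)*8=112 best=112 *, l++
l=1 r=8: min(8,20)*7=56 best=112, l++
l=2 r=8: min(10,20)*6=60 best=112, l++
l=3 r=8: min(2,20)*5=10 best=112, l++
l=4 r=8: min(19,20)*4=76 best=112, l++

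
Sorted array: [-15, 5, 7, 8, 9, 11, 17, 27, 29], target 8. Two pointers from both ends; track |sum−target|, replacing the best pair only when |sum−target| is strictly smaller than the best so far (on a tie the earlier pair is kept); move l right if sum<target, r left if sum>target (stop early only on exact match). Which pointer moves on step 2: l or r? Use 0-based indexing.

r

[0,8] -15+29=14 d=6 * → r--
[0,7] -15+27=12 d=4 * → r--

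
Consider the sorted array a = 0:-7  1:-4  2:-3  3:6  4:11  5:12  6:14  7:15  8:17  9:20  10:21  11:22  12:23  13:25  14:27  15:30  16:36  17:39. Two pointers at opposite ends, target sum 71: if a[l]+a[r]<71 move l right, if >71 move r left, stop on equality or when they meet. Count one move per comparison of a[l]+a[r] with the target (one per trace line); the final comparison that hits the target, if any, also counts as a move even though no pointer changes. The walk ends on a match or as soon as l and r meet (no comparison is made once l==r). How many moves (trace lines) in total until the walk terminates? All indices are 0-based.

l=0 r=17: -7+39=32 <71, l++
l=1 r=17: -4+39=35 <71, l++
l=2 r=17: -3+39=36 <71, l++
l=3 r=17: 6+39=45 <71, l++
l=4 r=17: 11+39=50 <71, l++
l=5 r=17: 12+39=51 <71, l++
l=6 r=17: 14+39=53 <71, l++
l=7 r=17: 15+39=54 <71, l++
l=8 r=17: 17+39=56 <71, l++
l=9 r=17: 20+39=59 <71, l++
l=10 r=17: 21+39=60 <71, l++
l=11 r=17: 22+39=61 <71, l++
l=12 r=17: 23+39=62 <71, l++
l=13 r=17: 25+39=64 <71, l++
l=14 r=17: 27+39=66 <71, l++
l=15 r=17: 30+39=69 <71, l++
l=16 r=17: 36+39=75 >71, r--

17 moves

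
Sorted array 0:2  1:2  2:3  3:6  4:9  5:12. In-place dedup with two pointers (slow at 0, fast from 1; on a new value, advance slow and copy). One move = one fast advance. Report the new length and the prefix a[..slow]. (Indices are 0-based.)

length 5; prefix = [2, 3, 6, 9, 12]

(s=0,f=1) a[fast]=2=a[slow] dup → fast++
(s=0,f=2) a[fast]=3≠a[slow]=2 write a[1]=3 → slow++,fast++
(s=1,f=3) a[fast]=6≠a[slow]=3 write a[2]=6 → slow++,fast++
(s=2,f=4) a[fast]=9≠a[slow]=6 write a[3]=9 → slow++,fast++
(s=3,f=5) a[fast]=12≠a[slow]=9 write a[4]=12 → slow++,fast++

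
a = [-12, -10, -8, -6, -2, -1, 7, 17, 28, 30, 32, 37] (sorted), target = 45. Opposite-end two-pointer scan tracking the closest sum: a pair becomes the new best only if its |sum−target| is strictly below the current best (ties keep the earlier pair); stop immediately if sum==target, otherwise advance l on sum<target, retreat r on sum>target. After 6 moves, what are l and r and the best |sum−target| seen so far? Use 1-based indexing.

[1,12] -12+37=25 d=20 * → l++
[2,12] -10+37=27 d=18 * → l++
[3,12] -8+37=29 d=16 * → l++
[4,12] -6+37=31 d=14 * → l++
[5,12] -2+37=35 d=10 * → l++
[6,12] -1+37=36 d=9 * → l++

l=7, r=12, best |Δ|=9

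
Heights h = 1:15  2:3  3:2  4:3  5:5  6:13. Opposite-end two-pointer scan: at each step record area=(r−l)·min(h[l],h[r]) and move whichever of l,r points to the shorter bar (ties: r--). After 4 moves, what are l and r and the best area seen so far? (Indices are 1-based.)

l=1, r=2, best area=65

l=1 r=6: min(15,13)*5=65 best=65 *, r--
l=1 r=5: min(15,5)*4=20 best=65, r--
l=1 r=4: min(15,3)*3=9 best=65, r--
l=1 r=3: min(15,2)*2=4 best=65, r--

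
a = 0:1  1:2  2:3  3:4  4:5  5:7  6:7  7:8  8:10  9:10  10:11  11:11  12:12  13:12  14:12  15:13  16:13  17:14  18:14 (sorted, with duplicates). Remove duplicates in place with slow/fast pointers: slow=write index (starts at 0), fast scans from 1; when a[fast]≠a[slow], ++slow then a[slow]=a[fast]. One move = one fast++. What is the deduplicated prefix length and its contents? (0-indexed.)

slow=0 fast=1: a[fast]=2≠a[slow]=1 write a[1]=2, slow++,fast++
slow=1 fast=2: a[fast]=3≠a[slow]=2 write a[2]=3, slow++,fast++
slow=2 fast=3: a[fast]=4≠a[slow]=3 write a[3]=4, slow++,fast++
slow=3 fast=4: a[fast]=5≠a[slow]=4 write a[4]=5, slow++,fast++
slow=4 fast=5: a[fast]=7≠a[slow]=5 write a[5]=7, slow++,fast++
slow=5 fast=6: a[fast]=7=a[slow] dup, fast++
slow=5 fast=7: a[fast]=8≠a[slow]=7 write a[6]=8, slow++,fast++
slow=6 fast=8: a[fast]=10≠a[slow]=8 write a[7]=10, slow++,fast++
slow=7 fast=9: a[fast]=10=a[slow] dup, fast++
slow=7 fast=10: a[fast]=11≠a[slow]=10 write a[8]=11, slow++,fast++
slow=8 fast=11: a[fast]=11=a[slow] dup, fast++
slow=8 fast=12: a[fast]=12≠a[slow]=11 write a[9]=12, slow++,fast++
slow=9 fast=13: a[fast]=12=a[slow] dup, fast++
slow=9 fast=14: a[fast]=12=a[slow] dup, fast++
slow=9 fast=15: a[fast]=13≠a[slow]=12 write a[10]=13, slow++,fast++
slow=10 fast=16: a[fast]=13=a[slow] dup, fast++
slow=10 fast=17: a[fast]=14≠a[slow]=13 write a[11]=14, slow++,fast++
slow=11 fast=18: a[fast]=14=a[slow] dup, fast++

length 12; prefix = [1, 2, 3, 4, 5, 7, 8, 10, 11, 12, 13, 14]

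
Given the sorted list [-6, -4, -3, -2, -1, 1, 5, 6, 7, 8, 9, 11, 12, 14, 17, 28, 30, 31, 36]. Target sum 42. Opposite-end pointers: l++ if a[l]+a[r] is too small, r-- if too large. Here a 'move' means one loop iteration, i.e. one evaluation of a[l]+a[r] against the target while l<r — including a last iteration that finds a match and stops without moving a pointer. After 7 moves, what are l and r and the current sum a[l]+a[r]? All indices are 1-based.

l=8, r=19, sum=42

[1,19] -6+36=30 <42 → l++
[2,19] -4+36=32 <42 → l++
[3,19] -3+36=33 <42 → l++
[4,19] -2+36=34 <42 → l++
[5,19] -1+36=35 <42 → l++
[6,19] 1+36=37 <42 → l++
[7,19] 5+36=41 <42 → l++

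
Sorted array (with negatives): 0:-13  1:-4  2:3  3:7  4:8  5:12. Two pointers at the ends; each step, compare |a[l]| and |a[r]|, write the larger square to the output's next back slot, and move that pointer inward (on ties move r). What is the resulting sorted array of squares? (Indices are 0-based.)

[0,5] |-13|>|12| out[5]=169 → l++
[1,5] |-4|<=|12| out[4]=144 → r--
[1,4] |-4|<=|8| out[3]=64 → r--
[1,3] |-4|<=|7| out[2]=49 → r--
[1,2] |-4|>|3| out[1]=16 → l++
[2,2] |3|<=|3| out[0]=9 → r--

[9, 16, 49, 64, 144, 169]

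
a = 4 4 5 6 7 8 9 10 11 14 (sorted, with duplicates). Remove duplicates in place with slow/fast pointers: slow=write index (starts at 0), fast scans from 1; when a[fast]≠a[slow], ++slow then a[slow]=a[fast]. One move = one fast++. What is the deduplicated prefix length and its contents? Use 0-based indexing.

(s=0,f=1) a[fast]=4=a[slow] dup → fast++
(s=0,f=2) a[fast]=5≠a[slow]=4 write a[1]=5 → slow++,fast++
(s=1,f=3) a[fast]=6≠a[slow]=5 write a[2]=6 → slow++,fast++
(s=2,f=4) a[fast]=7≠a[slow]=6 write a[3]=7 → slow++,fast++
(s=3,f=5) a[fast]=8≠a[slow]=7 write a[4]=8 → slow++,fast++
(s=4,f=6) a[fast]=9≠a[slow]=8 write a[5]=9 → slow++,fast++
(s=5,f=7) a[fast]=10≠a[slow]=9 write a[6]=10 → slow++,fast++
(s=6,f=8) a[fast]=11≠a[slow]=10 write a[7]=11 → slow++,fast++
(s=7,f=9) a[fast]=14≠a[slow]=11 write a[8]=14 → slow++,fast++

length 9; prefix = [4, 5, 6, 7, 8, 9, 10, 11, 14]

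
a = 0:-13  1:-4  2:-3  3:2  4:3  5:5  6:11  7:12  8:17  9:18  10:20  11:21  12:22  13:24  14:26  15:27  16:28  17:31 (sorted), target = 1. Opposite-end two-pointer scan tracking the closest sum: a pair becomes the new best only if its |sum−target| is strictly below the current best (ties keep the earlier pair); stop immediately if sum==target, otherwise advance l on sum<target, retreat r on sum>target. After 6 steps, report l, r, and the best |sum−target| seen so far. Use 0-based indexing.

[0,17] -13+31=18 d=17 * → r--
[0,16] -13+28=15 d=14 * → r--
[0,15] -13+27=14 d=13 * → r--
[0,14] -13+26=13 d=12 * → r--
[0,13] -13+24=11 d=10 * → r--
[0,12] -13+22=9 d=8 * → r--

l=0, r=11, best |Δ|=8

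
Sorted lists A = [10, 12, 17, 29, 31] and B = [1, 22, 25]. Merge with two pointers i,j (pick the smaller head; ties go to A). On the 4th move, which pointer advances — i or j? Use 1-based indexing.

i

i=1 j=1: A[i]=10>B[j]=1 take 1, j++
i=1 j=2: A[i]=10<=B[j]=22 take 10, i++
i=2 j=2: A[i]=12<=B[j]=22 take 12, i++
i=3 j=2: A[i]=17<=B[j]=22 take 17, i++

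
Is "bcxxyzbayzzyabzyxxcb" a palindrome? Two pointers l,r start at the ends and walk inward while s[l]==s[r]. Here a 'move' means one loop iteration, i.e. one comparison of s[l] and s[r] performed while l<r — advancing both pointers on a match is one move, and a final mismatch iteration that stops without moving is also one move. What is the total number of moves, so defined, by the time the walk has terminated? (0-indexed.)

l=0 r=19: 'b'=='b', l++,r--
l=1 r=18: 'c'=='c', l++,r--
l=2 r=17: 'x'=='x', l++,r--
l=3 r=16: 'x'=='x', l++,r--
l=4 r=15: 'y'=='y', l++,r--
l=5 r=14: 'z'=='z', l++,r--
l=6 r=13: 'b'=='b', l++,r--
l=7 r=12: 'a'=='a', l++,r--
l=8 r=11: 'y'=='y', l++,r--
l=9 r=10: 'z'=='z', l++,r--

10 moves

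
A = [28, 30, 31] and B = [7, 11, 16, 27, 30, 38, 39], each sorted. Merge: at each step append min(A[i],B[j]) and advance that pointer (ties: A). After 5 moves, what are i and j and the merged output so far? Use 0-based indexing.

i=0 j=0: A[i]=28>B[j]=7 take 7, j++
i=0 j=1: A[i]=28>B[j]=11 take 11, j++
i=0 j=2: A[i]=28>B[j]=16 take 16, j++
i=0 j=3: A[i]=28>B[j]=27 take 27, j++
i=0 j=4: A[i]=28<=B[j]=30 take 28, i++

i=1, j=4, merged so far=[7, 11, 16, 27, 28]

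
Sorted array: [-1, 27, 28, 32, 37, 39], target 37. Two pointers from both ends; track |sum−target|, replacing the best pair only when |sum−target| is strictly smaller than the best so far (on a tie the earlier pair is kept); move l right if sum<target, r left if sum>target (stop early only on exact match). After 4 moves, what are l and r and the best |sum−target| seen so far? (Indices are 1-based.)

[1,6] -1+39=38 d=1 * → r--
[1,5] -1+37=36 d=1 → l++
[2,5] 27+37=64 d=27 → r--
[2,4] 27+32=59 d=22 → r--

l=2, r=3, best |Δ|=1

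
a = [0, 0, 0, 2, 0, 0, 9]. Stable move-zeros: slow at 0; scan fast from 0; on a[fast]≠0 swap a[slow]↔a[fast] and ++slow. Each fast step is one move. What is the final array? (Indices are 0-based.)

(s=0,f=0) a[fast]=0 → fast++
(s=0,f=1) a[fast]=0 → fast++
(s=0,f=2) a[fast]=0 → fast++
(s=0,f=3) a[fast]=2≠0 swap→a[0]=2 → slow++,fast++
(s=1,f=4) a[fast]=0 → fast++
(s=1,f=5) a[fast]=0 → fast++
(s=1,f=6) a[fast]=9≠0 swap→a[1]=9 → slow++,fast++

[2, 9, 0, 0, 0, 0, 0]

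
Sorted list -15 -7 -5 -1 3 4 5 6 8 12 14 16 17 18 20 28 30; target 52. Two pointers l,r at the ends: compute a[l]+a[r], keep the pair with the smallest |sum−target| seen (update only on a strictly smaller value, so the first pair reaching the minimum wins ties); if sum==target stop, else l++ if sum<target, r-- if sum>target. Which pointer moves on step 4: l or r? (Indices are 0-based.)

l

[0,16] -15+30=15 d=37 * → l++
[1,16] -7+30=23 d=29 * → l++
[2,16] -5+30=25 d=27 * → l++
[3,16] -1+30=29 d=23 * → l++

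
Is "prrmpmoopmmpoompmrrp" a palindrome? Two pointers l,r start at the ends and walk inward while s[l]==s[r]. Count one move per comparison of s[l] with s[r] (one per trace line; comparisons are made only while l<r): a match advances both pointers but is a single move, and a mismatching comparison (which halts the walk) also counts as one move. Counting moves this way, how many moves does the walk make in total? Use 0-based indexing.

10 moves

l=0 r=19: 'p'=='p', l++,r--
l=1 r=18: 'r'=='r', l++,r--
l=2 r=17: 'r'=='r', l++,r--
l=3 r=16: 'm'=='m', l++,r--
l=4 r=15: 'p'=='p', l++,r--
l=5 r=14: 'm'=='m', l++,r--
l=6 r=13: 'o'=='o', l++,r--
l=7 r=12: 'o'=='o', l++,r--
l=8 r=11: 'p'=='p', l++,r--
l=9 r=10: 'm'=='m', l++,r--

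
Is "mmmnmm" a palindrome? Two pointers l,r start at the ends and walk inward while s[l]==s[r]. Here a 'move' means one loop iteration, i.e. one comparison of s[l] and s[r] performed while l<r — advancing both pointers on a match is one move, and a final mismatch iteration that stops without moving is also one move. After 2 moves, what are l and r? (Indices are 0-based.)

[0,5] 'm'=='m' → l++,r--
[1,4] 'm'=='m' → l++,r--

l=2, r=3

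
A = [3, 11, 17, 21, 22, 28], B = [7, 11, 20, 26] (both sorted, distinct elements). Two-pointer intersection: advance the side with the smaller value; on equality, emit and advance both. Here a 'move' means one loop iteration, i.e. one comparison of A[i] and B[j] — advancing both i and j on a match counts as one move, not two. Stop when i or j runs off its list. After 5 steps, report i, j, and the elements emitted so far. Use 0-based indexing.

i=3, j=3, emitted=[11]

i=0 j=0: 3<7, i++
i=1 j=0: 11>7, j++
i=1 j=1: 11==11 emit, i++,j++
i=2 j=2: 17<20, i++
i=3 j=2: 21>20, j++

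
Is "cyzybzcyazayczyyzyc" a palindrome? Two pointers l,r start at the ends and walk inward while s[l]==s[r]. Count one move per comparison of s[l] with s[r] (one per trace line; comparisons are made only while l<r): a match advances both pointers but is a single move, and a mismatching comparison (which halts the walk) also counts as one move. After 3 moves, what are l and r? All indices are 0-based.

l=3, r=15

[0,18] 'c'=='c' → l++,r--
[1,17] 'y'=='y' → l++,r--
[2,16] 'z'=='z' → l++,r--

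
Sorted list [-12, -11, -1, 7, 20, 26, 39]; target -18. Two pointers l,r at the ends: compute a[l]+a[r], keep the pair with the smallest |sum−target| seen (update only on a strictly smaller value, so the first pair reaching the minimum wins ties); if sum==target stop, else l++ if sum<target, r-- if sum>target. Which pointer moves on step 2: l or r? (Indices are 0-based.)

l=0 r=6: -12+39=27 d=45 *, r--
l=0 r=5: -12+26=14 d=32 *, r--

r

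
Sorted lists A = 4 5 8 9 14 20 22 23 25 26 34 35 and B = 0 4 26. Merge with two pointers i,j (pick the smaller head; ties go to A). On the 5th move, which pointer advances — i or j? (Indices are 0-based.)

i

[i=0,j=0] A[i]=4>B[j]=0 take 0 → j++
[i=0,j=1] A[i]=4<=B[j]=4 take 4 → i++
[i=1,j=1] A[i]=5>B[j]=4 take 4 → j++
[i=1,j=2] A[i]=5<=B[j]=26 take 5 → i++
[i=2,j=2] A[i]=8<=B[j]=26 take 8 → i++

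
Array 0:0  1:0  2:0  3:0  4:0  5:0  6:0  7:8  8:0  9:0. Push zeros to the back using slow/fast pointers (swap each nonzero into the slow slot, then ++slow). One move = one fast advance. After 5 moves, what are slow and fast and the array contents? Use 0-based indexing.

slow=0 fast=0: a[fast]=0, fast++
slow=0 fast=1: a[fast]=0, fast++
slow=0 fast=2: a[fast]=0, fast++
slow=0 fast=3: a[fast]=0, fast++
slow=0 fast=4: a[fast]=0, fast++

slow=0, fast=5, a=[0, 0, 0, 0, 0, 0, 0, 8, 0, 0]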